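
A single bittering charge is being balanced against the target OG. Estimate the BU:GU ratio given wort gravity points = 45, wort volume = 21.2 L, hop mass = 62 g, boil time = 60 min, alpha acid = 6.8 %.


U = 1.65·0.000125^(GP/1000)·(1−e^(−0.04t))/4.15;  IBU = (α/100)·m·U·1000/V;  BU:GU = IBU/GP
U = 1.65·0.000125^(45/1000)·(1−e^(−0.04·60))/4.15 = 0.2413
IBU = (6.8/100)·62·0.2413·1000/21.2 = 47.9800
BU:GU = 47.9800/45

1.0662


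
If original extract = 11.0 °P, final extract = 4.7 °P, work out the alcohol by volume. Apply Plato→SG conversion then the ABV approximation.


SG = 259/(259 − P);  ABV = (OG − FG)·131.25
OG = 259/(259 − 11.0) = 1.0444
FG = 259/(259 − 4.7) = 1.0185
ABV = (1.0444 − 1.0185)·131.25

3.3958 % ABV


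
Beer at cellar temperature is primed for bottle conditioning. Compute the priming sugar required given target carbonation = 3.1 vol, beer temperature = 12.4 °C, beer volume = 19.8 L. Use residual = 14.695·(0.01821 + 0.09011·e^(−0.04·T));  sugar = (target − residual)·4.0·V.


residual = 14.695·(0.01821 + 0.09011·e^(−0.04·12.4)) = 1.0740
sugar = (3.1 − 1.0740)·4.0·19.8

160.4622 g


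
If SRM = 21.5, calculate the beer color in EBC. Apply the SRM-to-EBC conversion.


EBC = SRM · 1.97
EBC = 21.5 · 1.97

42.3550 EBC


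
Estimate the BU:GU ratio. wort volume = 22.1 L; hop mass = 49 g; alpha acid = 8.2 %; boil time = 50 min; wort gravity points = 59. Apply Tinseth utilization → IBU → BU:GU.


U = 1.65·0.000125^(GP/1000)·(1−e^(−0.04t))/4.15;  IBU = (α/100)·m·U·1000/V;  BU:GU = IBU/GP
U = 1.65·0.000125^(59/1000)·(1−e^(−0.04·50))/4.15 = 0.2023
IBU = (8.2/100)·49·0.2023·1000/22.1 = 36.7806
BU:GU = 36.7806/59

0.6234


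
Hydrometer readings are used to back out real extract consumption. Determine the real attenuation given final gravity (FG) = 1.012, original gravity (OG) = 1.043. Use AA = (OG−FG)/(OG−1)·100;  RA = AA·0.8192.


AA = (1.043 − 1.012)/(1.043 − 1)·100 = 72.0930
RA = 72.0930·0.8192

59.0586 %


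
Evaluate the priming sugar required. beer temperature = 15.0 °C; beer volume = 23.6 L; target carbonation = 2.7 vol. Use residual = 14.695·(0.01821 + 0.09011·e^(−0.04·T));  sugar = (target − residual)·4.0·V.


residual = 14.695·(0.01821 + 0.09011·e^(−0.04·15.0)) = 0.9943
sugar = (2.7 − 0.9943)·4.0·23.6

161.0168 g


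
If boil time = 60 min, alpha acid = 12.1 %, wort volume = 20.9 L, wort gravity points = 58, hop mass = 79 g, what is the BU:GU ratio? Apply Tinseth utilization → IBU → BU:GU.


U = 1.65·0.000125^(GP/1000)·(1−e^(−0.04t))/4.15;  IBU = (α/100)·m·U·1000/V;  BU:GU = IBU/GP
U = 1.65·0.000125^(58/1000)·(1−e^(−0.04·60))/4.15 = 0.2147
IBU = (12.1/100)·79·0.2147·1000/20.9 = 98.1796
BU:GU = 98.1796/58

1.6928


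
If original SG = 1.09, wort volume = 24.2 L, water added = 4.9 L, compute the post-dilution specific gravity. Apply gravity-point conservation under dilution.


SG_new = 1 + (SG_old − 1)·V_old/(V_old + V_water)
pts = (1.09 − 1)·1000·24.2/(24.2 + 4.9) = 74.8454
SG_new = 1 + 74.8454/1000

1.0748


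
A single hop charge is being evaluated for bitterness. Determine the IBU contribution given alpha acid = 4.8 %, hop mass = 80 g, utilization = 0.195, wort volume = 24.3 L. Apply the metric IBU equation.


IBU = (α/100)·mass·U·1000 / V
IBU = (4.8/100)·80·0.195·1000 / 24.3

30.8148 IBU


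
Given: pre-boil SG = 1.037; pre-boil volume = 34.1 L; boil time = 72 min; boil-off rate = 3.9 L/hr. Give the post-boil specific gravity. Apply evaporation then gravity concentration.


V_post = V_pre − rate·(t/60);  SG_post = 1 + (SG_pre−1)·V_pre/V_post
V_post = 34.1 − 3.9·(72/60) = 29.4200
SG_post = 1 + (1.037 − 1)·34.1/29.4200

1.0429


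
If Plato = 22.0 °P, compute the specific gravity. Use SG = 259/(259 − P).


SG = 259/(259 − 22.0)

1.0928


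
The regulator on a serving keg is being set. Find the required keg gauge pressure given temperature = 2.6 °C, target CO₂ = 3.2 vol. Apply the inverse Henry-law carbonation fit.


psi = vols/(0.01821 + 0.09011·e^(−0.04·T)) − 14.695
psi = 3.2/(0.01821 + 0.09011·e^(−0.04·2.6)) − 14.695

17.4919 psi


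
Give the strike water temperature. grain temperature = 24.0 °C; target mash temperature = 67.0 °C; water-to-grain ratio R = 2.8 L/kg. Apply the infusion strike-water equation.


T_strike = (0.41/R)·(T_mash − T_grain) + T_mash
T_strike = (0.41/2.8)·(67.0 − 24.0) + 67.0

73.2964 °C


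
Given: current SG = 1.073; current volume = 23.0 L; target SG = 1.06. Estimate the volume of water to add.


V_water = V·((SG_curr − 1)/(SG_target − 1) − 1)
V_water = 23.0·((1.073 − 1)/(1.06 − 1) − 1)

4.9833 L


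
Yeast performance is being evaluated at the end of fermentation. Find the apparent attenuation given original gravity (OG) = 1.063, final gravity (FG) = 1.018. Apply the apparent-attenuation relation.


AA = (OG − FG)/(OG − 1) · 100
AA = (1.063 − 1.018)/(1.063 − 1) · 100

71.4286 %


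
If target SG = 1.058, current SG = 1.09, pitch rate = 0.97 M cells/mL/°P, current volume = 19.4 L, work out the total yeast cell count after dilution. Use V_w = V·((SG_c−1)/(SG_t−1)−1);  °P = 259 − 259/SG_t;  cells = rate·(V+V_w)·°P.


V_w = 19.4·((1.09−1)/(1.058−1)−1) = 10.7034
V_final = 19.4 + 10.7034 = 30.1034
°P = 259 − 259/1.058 = 14.1985
cells = 0.97·30.1034·14.1985

414.6007 billion cells


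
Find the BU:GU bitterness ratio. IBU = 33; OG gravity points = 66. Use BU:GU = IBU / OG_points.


BU:GU = 33 / 66

0.5000


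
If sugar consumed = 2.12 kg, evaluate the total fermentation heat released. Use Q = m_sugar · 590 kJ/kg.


Q = 2.12 · 590

1250.8000 kJ


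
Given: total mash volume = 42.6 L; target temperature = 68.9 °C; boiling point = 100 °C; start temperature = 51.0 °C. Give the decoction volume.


V_dec = V_total·(T_target − T_start)/(T_boil − T_start)
V_dec = 42.6·(68.9 − 51.0)/(100 − 51.0)

15.5620 L


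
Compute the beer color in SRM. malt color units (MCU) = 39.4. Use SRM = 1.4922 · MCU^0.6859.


SRM = 1.4922 · 39.4^0.6859

18.5429 SRM


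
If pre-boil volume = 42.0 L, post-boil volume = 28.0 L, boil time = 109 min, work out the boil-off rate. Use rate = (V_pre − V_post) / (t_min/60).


rate = (42.0 − 28.0) / (109/60)

7.7064 L/hr


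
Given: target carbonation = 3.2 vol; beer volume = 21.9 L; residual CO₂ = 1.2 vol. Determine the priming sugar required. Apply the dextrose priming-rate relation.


sugar = (target − residual)·4.0·V
sugar = (3.2 − 1.2)·4.0·21.9

175.2000 g


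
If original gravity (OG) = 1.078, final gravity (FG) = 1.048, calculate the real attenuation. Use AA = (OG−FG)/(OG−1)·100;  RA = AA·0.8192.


AA = (1.078 − 1.048)/(1.078 − 1)·100 = 38.4615
RA = 38.4615·0.8192

31.5077 %


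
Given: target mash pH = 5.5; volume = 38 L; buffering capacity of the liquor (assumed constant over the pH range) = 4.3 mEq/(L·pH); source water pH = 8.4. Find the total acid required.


acid = buffering capacity · (pH_source − pH_target) · V
acid = 4.3 · (8.4 − 5.5) · 38

473.8600 mEq


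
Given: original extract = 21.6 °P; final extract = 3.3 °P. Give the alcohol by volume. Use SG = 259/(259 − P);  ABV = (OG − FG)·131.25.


OG = 259/(259 − 21.6) = 1.0910
FG = 259/(259 − 3.3) = 1.0129
ABV = (1.0910 − 1.0129)·131.25

10.2480 % ABV


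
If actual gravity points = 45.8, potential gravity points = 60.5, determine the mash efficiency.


efficiency = actual / potential × 100
efficiency = 45.8 / 60.5 × 100

75.7025 %


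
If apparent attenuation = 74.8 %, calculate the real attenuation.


RA = AA · 0.8192
RA = 74.8 · 0.8192

61.2762 %


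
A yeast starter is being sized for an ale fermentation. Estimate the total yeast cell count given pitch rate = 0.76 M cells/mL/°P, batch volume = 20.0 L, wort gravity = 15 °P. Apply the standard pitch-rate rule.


cells (billions) = rate · V_L · °P
cells = 0.76 · 20.0 · 15

228.0000 billion cells


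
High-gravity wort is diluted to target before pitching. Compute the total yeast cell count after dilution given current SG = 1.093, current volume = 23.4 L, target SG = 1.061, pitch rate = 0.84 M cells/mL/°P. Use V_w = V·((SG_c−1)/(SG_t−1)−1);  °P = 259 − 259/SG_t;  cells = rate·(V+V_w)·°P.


V_w = 23.4·((1.093−1)/(1.061−1)−1) = 12.2754
V_final = 23.4 + 12.2754 = 35.6754
°P = 259 − 259/1.061 = 14.8907
cells = 0.84·35.6754·14.8907

446.2338 billion cells


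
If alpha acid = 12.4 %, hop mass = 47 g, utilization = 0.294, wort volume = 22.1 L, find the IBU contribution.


IBU = (α/100)·mass·U·1000 / V
IBU = (12.4/100)·47·0.294·1000 / 22.1

77.5309 IBU


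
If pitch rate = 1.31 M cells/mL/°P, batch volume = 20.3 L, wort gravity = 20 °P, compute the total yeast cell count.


cells (billions) = rate · V_L · °P
cells = 1.31 · 20.3 · 20

531.8600 billion cells


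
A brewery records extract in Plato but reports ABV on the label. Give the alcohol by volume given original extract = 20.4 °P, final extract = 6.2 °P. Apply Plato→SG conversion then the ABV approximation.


SG = 259/(259 − P);  ABV = (OG − FG)·131.25
OG = 259/(259 − 20.4) = 1.0855
FG = 259/(259 − 6.2) = 1.0245
ABV = (1.0855 − 1.0245)·131.25

8.0028 % ABV


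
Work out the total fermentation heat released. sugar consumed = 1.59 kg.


Q = m_sugar · 590 kJ/kg
Q = 1.59 · 590

938.1000 kJ


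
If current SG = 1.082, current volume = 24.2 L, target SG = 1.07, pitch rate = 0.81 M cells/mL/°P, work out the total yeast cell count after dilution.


V_w = V·((SG_c−1)/(SG_t−1)−1);  °P = 259 − 259/SG_t;  cells = rate·(V+V_w)·°P
V_w = 24.2·((1.082−1)/(1.07−1)−1) = 4.1486
V_final = 24.2 + 4.1486 = 28.3486
°P = 259 − 259/1.07 = 16.9439
cells = 0.81·28.3486·16.9439

389.0722 billion cells


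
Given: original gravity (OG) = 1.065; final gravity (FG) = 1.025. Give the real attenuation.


AA = (OG−FG)/(OG−1)·100;  RA = AA·0.8192
AA = (1.065 − 1.025)/(1.065 − 1)·100 = 61.5385
RA = 61.5385·0.8192

50.4123 %


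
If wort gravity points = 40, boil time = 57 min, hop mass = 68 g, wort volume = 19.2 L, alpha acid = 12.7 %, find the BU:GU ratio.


U = 1.65·0.000125^(GP/1000)·(1−e^(−0.04t))/4.15;  IBU = (α/100)·m·U·1000/V;  BU:GU = IBU/GP
U = 1.65·0.000125^(40/1000)·(1−e^(−0.04·57))/4.15 = 0.2491
IBU = (12.7/100)·68·0.2491·1000/19.2 = 112.0631
BU:GU = 112.0631/40

2.8016


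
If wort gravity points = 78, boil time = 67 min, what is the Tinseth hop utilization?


U = 1.65·0.000125^(GP/1000) · (1 − e^(−0.04·t))/4.15
bigness = 1.65·0.000125^(78/1000) = 0.8185
boil_factor = (1 − e^(−0.04·67))/4.15 = 0.2244
U = 0.8185 · 0.2244

0.1837


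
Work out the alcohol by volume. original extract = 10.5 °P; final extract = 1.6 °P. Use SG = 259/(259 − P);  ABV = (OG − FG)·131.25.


OG = 259/(259 − 10.5) = 1.0423
FG = 259/(259 − 1.6) = 1.0062
ABV = (1.0423 − 1.0062)·131.25

4.7299 % ABV


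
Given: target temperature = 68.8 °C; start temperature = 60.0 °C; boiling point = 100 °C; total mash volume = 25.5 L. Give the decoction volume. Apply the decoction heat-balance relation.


V_dec = V_total·(T_target − T_start)/(T_boil − T_start)
V_dec = 25.5·(68.8 − 60.0)/(100 − 60.0)

5.6100 L


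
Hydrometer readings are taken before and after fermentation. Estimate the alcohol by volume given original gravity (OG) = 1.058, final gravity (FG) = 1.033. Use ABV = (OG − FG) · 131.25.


ABV = (1.058 − 1.033) · 131.25

3.2813 % ABV


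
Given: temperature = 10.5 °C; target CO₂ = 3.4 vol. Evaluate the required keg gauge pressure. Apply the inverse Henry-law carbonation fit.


psi = vols/(0.01821 + 0.09011·e^(−0.04·T)) − 14.695
psi = 3.4/(0.01821 + 0.09011·e^(−0.04·10.5)) − 14.695

29.2233 psi


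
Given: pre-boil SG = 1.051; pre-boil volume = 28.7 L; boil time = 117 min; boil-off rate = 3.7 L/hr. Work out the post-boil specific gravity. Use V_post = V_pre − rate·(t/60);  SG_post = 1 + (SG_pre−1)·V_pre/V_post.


V_post = 28.7 − 3.7·(117/60) = 21.4850
SG_post = 1 + (1.051 − 1)·28.7/21.4850

1.0681


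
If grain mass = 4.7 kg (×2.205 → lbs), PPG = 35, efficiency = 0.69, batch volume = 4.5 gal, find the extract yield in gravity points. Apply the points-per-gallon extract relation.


points = lbs × PPG × eff / vol
lbs = 4.7 × 2.205 = 10.3635
points = 10.3635 × 35 × 0.69 / 4.5

55.6174 points


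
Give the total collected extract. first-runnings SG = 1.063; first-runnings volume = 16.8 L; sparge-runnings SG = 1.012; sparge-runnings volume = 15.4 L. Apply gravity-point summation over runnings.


total = Σ (SG_i − 1)·1000·V_i
first = (1.063 − 1)·1000·16.8 = 1058.4000
sparge = (1.012 − 1)·1000·15.4 = 184.8000
total = 1058.4000 + 184.8000

1243.2000 gravity·L


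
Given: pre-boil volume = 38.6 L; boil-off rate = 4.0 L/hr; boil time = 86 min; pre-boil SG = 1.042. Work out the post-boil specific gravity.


V_post = V_pre − rate·(t/60);  SG_post = 1 + (SG_pre−1)·V_pre/V_post
V_post = 38.6 − 4.0·(86/60) = 32.8667
SG_post = 1 + (1.042 − 1)·38.6/32.8667

1.0493


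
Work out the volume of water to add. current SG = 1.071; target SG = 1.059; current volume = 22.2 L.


V_water = V·((SG_curr − 1)/(SG_target − 1) − 1)
V_water = 22.2·((1.071 − 1)/(1.059 − 1) − 1)

4.5153 L


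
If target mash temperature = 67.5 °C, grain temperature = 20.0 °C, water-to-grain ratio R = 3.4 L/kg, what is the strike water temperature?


T_strike = (0.41/R)·(T_mash − T_grain) + T_mash
T_strike = (0.41/3.4)·(67.5 − 20.0) + 67.5

73.2279 °C


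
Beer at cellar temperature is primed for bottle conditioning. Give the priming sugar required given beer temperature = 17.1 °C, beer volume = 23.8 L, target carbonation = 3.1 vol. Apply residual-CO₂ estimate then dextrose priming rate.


residual = 14.695·(0.01821 + 0.09011·e^(−0.04·T));  sugar = (target − residual)·4.0·V
residual = 14.695·(0.01821 + 0.09011·e^(−0.04·17.1)) = 0.9358
sugar = (3.1 − 0.9358)·4.0·23.8

206.0353 g


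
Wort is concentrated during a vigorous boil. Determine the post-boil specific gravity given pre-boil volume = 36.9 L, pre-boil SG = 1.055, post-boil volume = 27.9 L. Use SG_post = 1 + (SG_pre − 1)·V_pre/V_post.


pts_pre = (1.055 − 1)·1000 = 55.0000
pts_post = 55.0000·36.9/27.9 = 72.7419
SG_post = 1 + 72.7419/1000

1.0727


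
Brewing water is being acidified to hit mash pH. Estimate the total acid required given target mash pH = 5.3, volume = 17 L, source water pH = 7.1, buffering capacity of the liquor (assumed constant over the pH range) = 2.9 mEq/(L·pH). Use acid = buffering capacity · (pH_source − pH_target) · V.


acid = 2.9 · (7.1 − 5.3) · 17

88.7400 mEq


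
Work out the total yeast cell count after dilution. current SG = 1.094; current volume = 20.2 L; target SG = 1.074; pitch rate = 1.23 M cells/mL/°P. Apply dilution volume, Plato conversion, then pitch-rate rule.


V_w = V·((SG_c−1)/(SG_t−1)−1);  °P = 259 − 259/SG_t;  cells = rate·(V+V_w)·°P
V_w = 20.2·((1.094−1)/(1.074−1)−1) = 5.4595
V_final = 20.2 + 5.4595 = 25.6595
°P = 259 − 259/1.074 = 17.8454
cells = 1.23·25.6595·17.8454

563.2223 billion cells


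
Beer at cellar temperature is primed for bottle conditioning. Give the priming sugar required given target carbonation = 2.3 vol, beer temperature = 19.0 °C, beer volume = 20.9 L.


residual = 14.695·(0.01821 + 0.09011·e^(−0.04·T));  sugar = (target − residual)·4.0·V
residual = 14.695·(0.01821 + 0.09011·e^(−0.04·19.0)) = 0.8869
sugar = (2.3 − 0.8869)·4.0·20.9

118.1382 g


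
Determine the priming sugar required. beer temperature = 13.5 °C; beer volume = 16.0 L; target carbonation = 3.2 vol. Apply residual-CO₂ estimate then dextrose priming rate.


residual = 14.695·(0.01821 + 0.09011·e^(−0.04·T));  sugar = (target − residual)·4.0·V
residual = 14.695·(0.01821 + 0.09011·e^(−0.04·13.5)) = 1.0393
sugar = (3.2 − 1.0393)·4.0·16.0

138.2879 g


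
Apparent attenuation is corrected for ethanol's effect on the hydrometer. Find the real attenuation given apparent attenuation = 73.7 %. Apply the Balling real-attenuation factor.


RA = AA · 0.8192
RA = 73.7 · 0.8192

60.3750 %


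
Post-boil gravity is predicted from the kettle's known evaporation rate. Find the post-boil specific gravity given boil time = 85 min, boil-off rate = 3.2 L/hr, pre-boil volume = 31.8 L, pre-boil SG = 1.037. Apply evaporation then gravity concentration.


V_post = V_pre − rate·(t/60);  SG_post = 1 + (SG_pre−1)·V_pre/V_post
V_post = 31.8 − 3.2·(85/60) = 27.2667
SG_post = 1 + (1.037 − 1)·31.8/27.2667

1.0432


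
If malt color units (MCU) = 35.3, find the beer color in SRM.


SRM = 1.4922 · MCU^0.6859
SRM = 1.4922 · 35.3^0.6859

17.1967 SRM


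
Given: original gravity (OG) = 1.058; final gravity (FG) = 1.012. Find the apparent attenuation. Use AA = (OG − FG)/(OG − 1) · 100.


AA = (1.058 − 1.012)/(1.058 − 1) · 100

79.3103 %


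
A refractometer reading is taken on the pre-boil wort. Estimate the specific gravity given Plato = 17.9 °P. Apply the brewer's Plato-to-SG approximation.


SG = 259/(259 − P)
SG = 259/(259 − 17.9)

1.0742


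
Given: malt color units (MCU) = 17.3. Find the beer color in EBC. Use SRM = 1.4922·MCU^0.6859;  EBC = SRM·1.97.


SRM = 1.4922·17.3^0.6859 = 10.5439
EBC = 10.5439·1.97

20.7716 EBC


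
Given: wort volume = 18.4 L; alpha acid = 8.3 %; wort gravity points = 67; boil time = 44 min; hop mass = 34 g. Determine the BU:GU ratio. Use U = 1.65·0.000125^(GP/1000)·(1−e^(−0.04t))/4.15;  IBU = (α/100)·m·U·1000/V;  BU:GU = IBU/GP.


U = 1.65·0.000125^(67/1000)·(1−e^(−0.04·44))/4.15 = 0.1803
IBU = (8.3/100)·34·0.1803·1000/18.4 = 27.6487
BU:GU = 27.6487/67

0.4127


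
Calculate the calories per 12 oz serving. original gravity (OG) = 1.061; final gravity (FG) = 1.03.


ABW = (OG−FG)·131.25·0.79/FG;  °P = 259 − 259/SG (for OG→OE and FG→AE);  RE = 0.1808·OE + 0.8192·AE;  Cal = (6.9·ABW + 4·(RE−0.1))·FG·3.55
ABW = (1.061 − 1.03)·131.25·0.79/1.03 = 3.1207
OE = 259 − 259/1.061 = 14.8907 °P
AE = 259 − 259/1.03 = 7.5437 °P
RE = 0.1808·14.8907 + 0.8192·7.5437 = 8.8720 °P
Cal = (6.9·3.1207 + 4·(8.8720−0.1))·1.03·3.55

207.0342 kcal


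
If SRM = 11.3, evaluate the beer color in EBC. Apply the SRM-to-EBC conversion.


EBC = SRM · 1.97
EBC = 11.3 · 1.97

22.2610 EBC


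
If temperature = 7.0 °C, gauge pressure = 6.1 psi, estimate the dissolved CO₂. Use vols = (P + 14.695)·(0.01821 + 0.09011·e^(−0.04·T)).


vols = (6.1 + 14.695)·(0.01821 + 0.09011·e^(−0.04·7.0))

1.7949 volumes


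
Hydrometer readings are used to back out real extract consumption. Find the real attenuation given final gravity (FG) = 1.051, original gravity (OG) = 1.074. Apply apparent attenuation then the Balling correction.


AA = (OG−FG)/(OG−1)·100;  RA = AA·0.8192
AA = (1.074 − 1.051)/(1.074 − 1)·100 = 31.0811
RA = 31.0811·0.8192

25.4616 %


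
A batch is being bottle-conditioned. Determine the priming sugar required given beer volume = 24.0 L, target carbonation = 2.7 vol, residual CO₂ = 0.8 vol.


sugar = (target − residual)·4.0·V
sugar = (2.7 − 0.8)·4.0·24.0

182.4000 g


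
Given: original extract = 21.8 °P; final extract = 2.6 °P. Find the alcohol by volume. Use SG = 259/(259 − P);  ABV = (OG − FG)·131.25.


OG = 259/(259 − 21.8) = 1.0919
FG = 259/(259 − 2.6) = 1.0101
ABV = (1.0919 − 1.0101)·131.25

10.7317 % ABV


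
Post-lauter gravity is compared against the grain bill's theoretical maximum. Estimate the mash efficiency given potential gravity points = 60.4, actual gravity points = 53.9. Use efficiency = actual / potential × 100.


efficiency = 53.9 / 60.4 × 100

89.2384 %


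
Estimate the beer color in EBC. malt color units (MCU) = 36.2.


SRM = 1.4922·MCU^0.6859;  EBC = SRM·1.97
SRM = 1.4922·36.2^0.6859 = 17.4963
EBC = 17.4963·1.97

34.4676 EBC


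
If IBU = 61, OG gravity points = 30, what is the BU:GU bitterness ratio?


BU:GU = IBU / OG_points
BU:GU = 61 / 30

2.0333


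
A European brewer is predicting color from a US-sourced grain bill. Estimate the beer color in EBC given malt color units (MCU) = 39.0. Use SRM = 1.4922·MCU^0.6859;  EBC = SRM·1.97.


SRM = 1.4922·39.0^0.6859 = 18.4136
EBC = 18.4136·1.97

36.2748 EBC


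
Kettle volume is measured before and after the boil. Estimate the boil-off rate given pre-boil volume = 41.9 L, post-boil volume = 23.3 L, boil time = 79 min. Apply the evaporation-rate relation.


rate = (V_pre − V_post) / (t_min/60)
rate = (41.9 − 23.3) / (79/60)

14.1266 L/hr


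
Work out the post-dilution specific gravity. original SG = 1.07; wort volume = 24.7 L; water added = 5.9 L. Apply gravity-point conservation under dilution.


SG_new = 1 + (SG_old − 1)·V_old/(V_old + V_water)
pts = (1.07 − 1)·1000·24.7/(24.7 + 5.9) = 56.5033
SG_new = 1 + 56.5033/1000

1.0565


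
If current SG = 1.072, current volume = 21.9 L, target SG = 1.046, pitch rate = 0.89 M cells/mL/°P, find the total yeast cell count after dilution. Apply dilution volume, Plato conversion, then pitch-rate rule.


V_w = V·((SG_c−1)/(SG_t−1)−1);  °P = 259 − 259/SG_t;  cells = rate·(V+V_w)·°P
V_w = 21.9·((1.072−1)/(1.046−1)−1) = 12.3783
V_final = 21.9 + 12.3783 = 34.2783
°P = 259 − 259/1.046 = 11.3901
cells = 0.89·34.2783·11.3901

347.4839 billion cells


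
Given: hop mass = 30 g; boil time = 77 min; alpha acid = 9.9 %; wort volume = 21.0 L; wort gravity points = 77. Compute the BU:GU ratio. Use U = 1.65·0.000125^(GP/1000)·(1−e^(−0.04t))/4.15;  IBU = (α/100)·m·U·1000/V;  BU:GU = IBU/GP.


U = 1.65·0.000125^(77/1000)·(1−e^(−0.04·77))/4.15 = 0.1899
IBU = (9.9/100)·30·0.1899·1000/21.0 = 26.8536
BU:GU = 26.8536/77

0.3487


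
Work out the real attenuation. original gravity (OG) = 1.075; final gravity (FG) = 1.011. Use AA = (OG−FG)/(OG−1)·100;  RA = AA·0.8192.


AA = (1.075 − 1.011)/(1.075 − 1)·100 = 85.3333
RA = 85.3333·0.8192

69.9051 %


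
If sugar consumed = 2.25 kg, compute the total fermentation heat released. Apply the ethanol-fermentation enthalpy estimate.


Q = m_sugar · 590 kJ/kg
Q = 2.25 · 590

1327.5000 kJ


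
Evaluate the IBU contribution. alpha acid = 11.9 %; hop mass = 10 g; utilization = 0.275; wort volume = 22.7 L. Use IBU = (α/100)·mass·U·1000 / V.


IBU = (11.9/100)·10·0.275·1000 / 22.7

14.4163 IBU


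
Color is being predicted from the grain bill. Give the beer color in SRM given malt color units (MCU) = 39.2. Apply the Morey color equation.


SRM = 1.4922 · MCU^0.6859
SRM = 1.4922 · 39.2^0.6859

18.4783 SRM


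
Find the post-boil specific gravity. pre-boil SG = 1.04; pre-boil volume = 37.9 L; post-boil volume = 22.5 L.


SG_post = 1 + (SG_pre − 1)·V_pre/V_post
pts_pre = (1.04 − 1)·1000 = 40.0000
pts_post = 40.0000·37.9/22.5 = 67.3778
SG_post = 1 + 67.3778/1000

1.0674


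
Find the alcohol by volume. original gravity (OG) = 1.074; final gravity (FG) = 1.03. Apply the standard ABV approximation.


ABV = (OG − FG) · 131.25
ABV = (1.074 − 1.03) · 131.25

5.7750 % ABV


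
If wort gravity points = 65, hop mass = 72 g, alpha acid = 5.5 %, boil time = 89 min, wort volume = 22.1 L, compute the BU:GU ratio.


U = 1.65·0.000125^(GP/1000)·(1−e^(−0.04t))/4.15;  IBU = (α/100)·m·U·1000/V;  BU:GU = IBU/GP
U = 1.65·0.000125^(65/1000)·(1−e^(−0.04·89))/4.15 = 0.2154
IBU = (5.5/100)·72·0.2154·1000/22.1 = 38.5930
BU:GU = 38.5930/65

0.5937


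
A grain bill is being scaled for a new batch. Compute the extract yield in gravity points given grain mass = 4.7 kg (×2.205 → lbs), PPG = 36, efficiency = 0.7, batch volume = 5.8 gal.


points = lbs × PPG × eff / vol
lbs = 4.7 × 2.205 = 10.3635
points = 10.3635 × 36 × 0.7 / 5.8

45.0276 points


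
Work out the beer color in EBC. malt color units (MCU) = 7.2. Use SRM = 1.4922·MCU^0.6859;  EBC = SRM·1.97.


SRM = 1.4922·7.2^0.6859 = 5.7792
EBC = 5.7792·1.97

11.3851 EBC


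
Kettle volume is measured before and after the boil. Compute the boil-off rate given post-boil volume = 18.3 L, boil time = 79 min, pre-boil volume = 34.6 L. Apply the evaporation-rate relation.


rate = (V_pre − V_post) / (t_min/60)
rate = (34.6 − 18.3) / (79/60)

12.3797 L/hr


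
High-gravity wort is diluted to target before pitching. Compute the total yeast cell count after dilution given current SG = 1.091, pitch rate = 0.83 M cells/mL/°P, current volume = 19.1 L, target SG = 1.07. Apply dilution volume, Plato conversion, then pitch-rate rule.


V_w = V·((SG_c−1)/(SG_t−1)−1);  °P = 259 − 259/SG_t;  cells = rate·(V+V_w)·°P
V_w = 19.1·((1.091−1)/(1.07−1)−1) = 5.7300
V_final = 19.1 + 5.7300 = 24.8300
°P = 259 − 259/1.07 = 16.9439
cells = 0.83·24.8300·16.9439

349.1957 billion cells


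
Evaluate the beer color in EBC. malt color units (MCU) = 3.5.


SRM = 1.4922·MCU^0.6859;  EBC = SRM·1.97
SRM = 1.4922·3.5^0.6859 = 3.5237
EBC = 3.5237·1.97

6.9418 EBC


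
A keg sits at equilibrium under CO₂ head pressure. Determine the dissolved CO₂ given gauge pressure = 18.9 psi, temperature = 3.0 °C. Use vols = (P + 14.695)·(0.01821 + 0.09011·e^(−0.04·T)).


vols = (18.9 + 14.695)·(0.01821 + 0.09011·e^(−0.04·3.0))

3.2967 volumes


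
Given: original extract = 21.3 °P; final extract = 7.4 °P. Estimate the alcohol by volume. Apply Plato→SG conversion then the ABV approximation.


SG = 259/(259 − P);  ABV = (OG − FG)·131.25
OG = 259/(259 − 21.3) = 1.0896
FG = 259/(259 − 7.4) = 1.0294
ABV = (1.0896 − 1.0294)·131.25

7.9009 % ABV


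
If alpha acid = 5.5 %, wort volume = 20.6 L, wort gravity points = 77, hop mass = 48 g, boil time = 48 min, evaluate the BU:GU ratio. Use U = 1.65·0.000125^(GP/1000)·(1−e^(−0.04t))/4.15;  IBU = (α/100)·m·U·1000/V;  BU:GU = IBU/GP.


U = 1.65·0.000125^(77/1000)·(1−e^(−0.04·48))/4.15 = 0.1698
IBU = (5.5/100)·48·0.1698·1000/20.6 = 21.7663
BU:GU = 21.7663/77

0.2827


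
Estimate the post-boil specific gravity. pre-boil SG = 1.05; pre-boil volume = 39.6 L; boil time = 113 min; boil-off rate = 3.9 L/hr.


V_post = V_pre − rate·(t/60);  SG_post = 1 + (SG_pre−1)·V_pre/V_post
V_post = 39.6 − 3.9·(113/60) = 32.2550
SG_post = 1 + (1.05 − 1)·39.6/32.2550

1.0614


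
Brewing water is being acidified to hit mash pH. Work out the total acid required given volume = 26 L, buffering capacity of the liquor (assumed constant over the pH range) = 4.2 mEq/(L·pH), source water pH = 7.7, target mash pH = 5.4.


acid = buffering capacity · (pH_source − pH_target) · V
acid = 4.2 · (7.7 − 5.4) · 26

251.1600 mEq


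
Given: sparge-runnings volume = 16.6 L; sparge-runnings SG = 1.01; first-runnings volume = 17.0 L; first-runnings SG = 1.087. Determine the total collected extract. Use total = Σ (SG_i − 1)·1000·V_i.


first = (1.087 − 1)·1000·17.0 = 1479.0000
sparge = (1.01 − 1)·1000·16.6 = 166.0000
total = 1479.0000 + 166.0000

1645.0000 gravity·L


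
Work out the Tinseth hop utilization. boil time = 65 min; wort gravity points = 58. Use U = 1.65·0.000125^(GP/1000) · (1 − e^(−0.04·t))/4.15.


bigness = 1.65·0.000125^(58/1000) = 0.9797
boil_factor = (1 − e^(−0.04·65))/4.15 = 0.2231
U = 0.9797 · 0.2231

0.2185


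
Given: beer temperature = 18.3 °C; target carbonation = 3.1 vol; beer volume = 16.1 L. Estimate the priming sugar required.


residual = 14.695·(0.01821 + 0.09011·e^(−0.04·T));  sugar = (target − residual)·4.0·V
residual = 14.695·(0.01821 + 0.09011·e^(−0.04·18.3)) = 0.9044
sugar = (3.1 − 0.9044)·4.0·16.1

141.3935 g


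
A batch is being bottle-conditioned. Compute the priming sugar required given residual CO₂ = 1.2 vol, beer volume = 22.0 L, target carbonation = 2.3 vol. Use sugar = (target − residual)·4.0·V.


sugar = (2.3 − 1.2)·4.0·22.0

96.8000 g


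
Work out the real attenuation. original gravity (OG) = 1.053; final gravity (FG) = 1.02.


AA = (OG−FG)/(OG−1)·100;  RA = AA·0.8192
AA = (1.053 − 1.02)/(1.053 − 1)·100 = 62.2642
RA = 62.2642·0.8192

51.0068 %


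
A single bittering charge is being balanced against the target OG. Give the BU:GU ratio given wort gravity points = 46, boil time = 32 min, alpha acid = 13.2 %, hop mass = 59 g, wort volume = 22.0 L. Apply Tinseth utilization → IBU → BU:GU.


U = 1.65·0.000125^(GP/1000)·(1−e^(−0.04t))/4.15;  IBU = (α/100)·m·U·1000/V;  BU:GU = IBU/GP
U = 1.65·0.000125^(46/1000)·(1−e^(−0.04·32))/4.15 = 0.1898
IBU = (13.2/100)·59·0.1898·1000/22.0 = 67.2066
BU:GU = 67.2066/46

1.4610


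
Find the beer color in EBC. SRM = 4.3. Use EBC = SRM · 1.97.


EBC = 4.3 · 1.97

8.4710 EBC


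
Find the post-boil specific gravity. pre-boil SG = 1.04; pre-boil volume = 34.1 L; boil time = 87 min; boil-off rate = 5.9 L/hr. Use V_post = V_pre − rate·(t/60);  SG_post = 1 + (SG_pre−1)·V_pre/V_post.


V_post = 34.1 − 5.9·(87/60) = 25.5450
SG_post = 1 + (1.04 − 1)·34.1/25.5450

1.0534


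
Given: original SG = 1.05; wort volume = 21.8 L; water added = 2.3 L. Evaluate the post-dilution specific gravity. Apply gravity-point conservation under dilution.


SG_new = 1 + (SG_old − 1)·V_old/(V_old + V_water)
pts = (1.05 − 1)·1000·21.8/(21.8 + 2.3) = 45.2282
SG_new = 1 + 45.2282/1000

1.0452


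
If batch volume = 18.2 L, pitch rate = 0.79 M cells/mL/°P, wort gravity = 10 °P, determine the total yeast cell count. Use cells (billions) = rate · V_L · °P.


cells = 0.79 · 18.2 · 10

143.7800 billion cells


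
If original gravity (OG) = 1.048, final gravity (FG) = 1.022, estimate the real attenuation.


AA = (OG−FG)/(OG−1)·100;  RA = AA·0.8192
AA = (1.048 − 1.022)/(1.048 − 1)·100 = 54.1667
RA = 54.1667·0.8192

44.3733 %


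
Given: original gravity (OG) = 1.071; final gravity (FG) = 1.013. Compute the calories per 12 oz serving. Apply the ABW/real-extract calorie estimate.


ABW = (OG−FG)·131.25·0.79/FG;  °P = 259 − 259/SG (for OG→OE and FG→AE);  RE = 0.1808·OE + 0.8192·AE;  Cal = (6.9·ABW + 4·(RE−0.1))·FG·3.55
ABW = (1.071 − 1.013)·131.25·0.79/1.013 = 5.9367
OE = 259 − 259/1.071 = 17.1699 °P
AE = 259 − 259/1.013 = 3.3238 °P
RE = 0.1808·17.1699 + 0.8192·3.3238 = 5.8272 °P
Cal = (6.9·5.9367 + 4·(5.8272−0.1))·1.013·3.55

229.6930 kcal


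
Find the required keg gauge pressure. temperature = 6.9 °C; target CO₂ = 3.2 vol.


psi = vols/(0.01821 + 0.09011·e^(−0.04·T)) − 14.695
psi = 3.2/(0.01821 + 0.09011·e^(−0.04·6.9)) − 14.695

22.2622 psi


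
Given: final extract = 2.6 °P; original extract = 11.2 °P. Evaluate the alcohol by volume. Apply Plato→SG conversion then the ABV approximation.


SG = 259/(259 − P);  ABV = (OG − FG)·131.25
OG = 259/(259 − 11.2) = 1.0452
FG = 259/(259 − 2.6) = 1.0101
ABV = (1.0452 − 1.0101)·131.25

4.6013 % ABV


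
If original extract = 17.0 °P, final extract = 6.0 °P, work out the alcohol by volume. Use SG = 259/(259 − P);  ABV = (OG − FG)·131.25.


OG = 259/(259 − 17.0) = 1.0702
FG = 259/(259 − 6.0) = 1.0237
ABV = (1.0702 − 1.0237)·131.25

6.1074 % ABV


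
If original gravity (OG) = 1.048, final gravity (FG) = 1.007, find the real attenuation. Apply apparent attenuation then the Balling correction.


AA = (OG−FG)/(OG−1)·100;  RA = AA·0.8192
AA = (1.048 − 1.007)/(1.048 − 1)·100 = 85.4167
RA = 85.4167·0.8192

69.9733 %


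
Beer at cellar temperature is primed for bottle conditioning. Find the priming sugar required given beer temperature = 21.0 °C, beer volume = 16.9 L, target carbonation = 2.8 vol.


residual = 14.695·(0.01821 + 0.09011·e^(−0.04·T));  sugar = (target − residual)·4.0·V
residual = 14.695·(0.01821 + 0.09011·e^(−0.04·21.0)) = 0.8393
sugar = (2.8 − 0.8393)·4.0·16.9

132.5465 g


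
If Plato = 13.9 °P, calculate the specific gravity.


SG = 259/(259 − P)
SG = 259/(259 − 13.9)

1.0567


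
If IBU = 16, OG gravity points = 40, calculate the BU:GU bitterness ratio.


BU:GU = IBU / OG_points
BU:GU = 16 / 40

0.4000


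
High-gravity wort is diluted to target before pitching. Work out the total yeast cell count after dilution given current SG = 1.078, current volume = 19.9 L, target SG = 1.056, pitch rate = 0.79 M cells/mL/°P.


V_w = V·((SG_c−1)/(SG_t−1)−1);  °P = 259 − 259/SG_t;  cells = rate·(V+V_w)·°P
V_w = 19.9·((1.078−1)/(1.056−1)−1) = 7.8179
V_final = 19.9 + 7.8179 = 27.7179
°P = 259 − 259/1.056 = 13.7348
cells = 0.79·27.7179·13.7348

300.7534 billion cells


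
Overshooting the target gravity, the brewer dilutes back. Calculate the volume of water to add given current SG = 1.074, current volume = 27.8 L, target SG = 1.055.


V_water = V·((SG_curr − 1)/(SG_target − 1) − 1)
V_water = 27.8·((1.074 − 1)/(1.055 − 1) − 1)

9.6036 L


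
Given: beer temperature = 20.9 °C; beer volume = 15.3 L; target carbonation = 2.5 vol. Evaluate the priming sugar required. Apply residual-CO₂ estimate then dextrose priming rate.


residual = 14.695·(0.01821 + 0.09011·e^(−0.04·T));  sugar = (target − residual)·4.0·V
residual = 14.695·(0.01821 + 0.09011·e^(−0.04·20.9)) = 0.8415
sugar = (2.5 − 0.8415)·4.0·15.3

101.4975 g


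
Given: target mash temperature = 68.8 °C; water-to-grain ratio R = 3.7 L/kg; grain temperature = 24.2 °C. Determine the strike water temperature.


T_strike = (0.41/R)·(T_mash − T_grain) + T_mash
T_strike = (0.41/3.7)·(68.8 − 24.2) + 68.8

73.7422 °C


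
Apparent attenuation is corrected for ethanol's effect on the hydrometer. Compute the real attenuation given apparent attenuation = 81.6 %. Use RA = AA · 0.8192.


RA = 81.6 · 0.8192

66.8467 %


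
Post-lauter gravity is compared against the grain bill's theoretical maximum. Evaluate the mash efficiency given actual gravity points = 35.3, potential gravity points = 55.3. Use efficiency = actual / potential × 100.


efficiency = 35.3 / 55.3 × 100

63.8336 %


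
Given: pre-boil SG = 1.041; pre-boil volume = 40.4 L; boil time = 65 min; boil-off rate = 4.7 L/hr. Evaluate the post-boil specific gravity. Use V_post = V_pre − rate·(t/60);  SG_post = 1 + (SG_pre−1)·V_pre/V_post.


V_post = 40.4 − 4.7·(65/60) = 35.3083
SG_post = 1 + (1.041 − 1)·40.4/35.3083

1.0469


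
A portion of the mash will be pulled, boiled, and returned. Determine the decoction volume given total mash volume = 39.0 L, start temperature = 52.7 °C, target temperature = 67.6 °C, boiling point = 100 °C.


V_dec = V_total·(T_target − T_start)/(T_boil − T_start)
V_dec = 39.0·(67.6 − 52.7)/(100 − 52.7)

12.2854 L


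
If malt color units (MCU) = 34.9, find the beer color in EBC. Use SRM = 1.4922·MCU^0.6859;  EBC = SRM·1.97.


SRM = 1.4922·34.9^0.6859 = 17.0628
EBC = 17.0628·1.97

33.6138 EBC


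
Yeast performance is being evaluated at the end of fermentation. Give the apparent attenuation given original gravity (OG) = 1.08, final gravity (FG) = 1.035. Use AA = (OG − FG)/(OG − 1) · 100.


AA = (1.08 − 1.035)/(1.08 − 1) · 100

56.2500 %


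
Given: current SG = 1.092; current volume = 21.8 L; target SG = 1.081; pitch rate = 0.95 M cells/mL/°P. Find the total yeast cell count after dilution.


V_w = V·((SG_c−1)/(SG_t−1)−1);  °P = 259 − 259/SG_t;  cells = rate·(V+V_w)·°P
V_w = 21.8·((1.092−1)/(1.081−1)−1) = 2.9605
V_final = 21.8 + 2.9605 = 24.7605
°P = 259 − 259/1.081 = 19.4070
cells = 0.95·24.7605·19.4070

456.5013 billion cells


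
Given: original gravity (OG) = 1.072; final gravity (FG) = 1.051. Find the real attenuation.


AA = (OG−FG)/(OG−1)·100;  RA = AA·0.8192
AA = (1.072 − 1.051)/(1.072 − 1)·100 = 29.1667
RA = 29.1667·0.8192

23.8933 %


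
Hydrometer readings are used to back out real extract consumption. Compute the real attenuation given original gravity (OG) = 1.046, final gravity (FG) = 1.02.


AA = (OG−FG)/(OG−1)·100;  RA = AA·0.8192
AA = (1.046 − 1.02)/(1.046 − 1)·100 = 56.5217
RA = 56.5217·0.8192

46.3026 %


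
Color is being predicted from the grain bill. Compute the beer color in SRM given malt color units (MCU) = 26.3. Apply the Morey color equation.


SRM = 1.4922 · MCU^0.6859
SRM = 1.4922 · 26.3^0.6859

14.0532 SRM


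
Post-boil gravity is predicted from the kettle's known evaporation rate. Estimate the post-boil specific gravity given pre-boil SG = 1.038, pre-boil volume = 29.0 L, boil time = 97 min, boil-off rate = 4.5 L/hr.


V_post = V_pre − rate·(t/60);  SG_post = 1 + (SG_pre−1)·V_pre/V_post
V_post = 29.0 − 4.5·(97/60) = 21.7250
SG_post = 1 + (1.038 − 1)·29.0/21.7250

1.0507


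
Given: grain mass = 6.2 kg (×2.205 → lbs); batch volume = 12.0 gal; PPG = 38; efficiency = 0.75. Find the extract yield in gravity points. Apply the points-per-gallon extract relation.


points = lbs × PPG × eff / vol
lbs = 6.2 × 2.205 = 13.6710
points = 13.6710 × 38 × 0.75 / 12.0

32.4686 points


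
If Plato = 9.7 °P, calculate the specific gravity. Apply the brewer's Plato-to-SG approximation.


SG = 259/(259 − P)
SG = 259/(259 − 9.7)

1.0389


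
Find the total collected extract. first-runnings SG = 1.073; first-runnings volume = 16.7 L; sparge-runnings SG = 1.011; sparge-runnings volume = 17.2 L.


total = Σ (SG_i − 1)·1000·V_i
first = (1.073 − 1)·1000·16.7 = 1219.1000
sparge = (1.011 − 1)·1000·17.2 = 189.2000
total = 1219.1000 + 189.2000

1408.3000 gravity·L


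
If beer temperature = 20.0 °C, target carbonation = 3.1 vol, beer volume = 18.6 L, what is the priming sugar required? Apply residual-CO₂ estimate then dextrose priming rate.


residual = 14.695·(0.01821 + 0.09011·e^(−0.04·T));  sugar = (target − residual)·4.0·V
residual = 14.695·(0.01821 + 0.09011·e^(−0.04·20.0)) = 0.8626
sugar = (3.1 − 0.8626)·4.0·18.6

166.4639 g


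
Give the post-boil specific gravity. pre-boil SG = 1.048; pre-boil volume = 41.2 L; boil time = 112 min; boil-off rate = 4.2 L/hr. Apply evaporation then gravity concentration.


V_post = V_pre − rate·(t/60);  SG_post = 1 + (SG_pre−1)·V_pre/V_post
V_post = 41.2 − 4.2·(112/60) = 33.3600
SG_post = 1 + (1.048 − 1)·41.2/33.3600

1.0593


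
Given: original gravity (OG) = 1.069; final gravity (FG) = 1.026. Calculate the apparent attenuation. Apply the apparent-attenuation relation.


AA = (OG − FG)/(OG − 1) · 100
AA = (1.069 − 1.026)/(1.069 − 1) · 100

62.3188 %


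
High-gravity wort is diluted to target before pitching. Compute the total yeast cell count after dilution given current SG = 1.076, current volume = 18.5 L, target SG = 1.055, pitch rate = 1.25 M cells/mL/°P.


V_w = V·((SG_c−1)/(SG_t−1)−1);  °P = 259 − 259/SG_t;  cells = rate·(V+V_w)·°P
V_w = 18.5·((1.076−1)/(1.055−1)−1) = 7.0636
V_final = 18.5 + 7.0636 = 25.5636
°P = 259 − 259/1.055 = 13.5024
cells = 1.25·25.5636·13.5024

431.4621 billion cells


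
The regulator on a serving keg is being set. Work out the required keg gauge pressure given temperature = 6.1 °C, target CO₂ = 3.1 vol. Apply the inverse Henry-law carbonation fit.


psi = vols/(0.01821 + 0.09011·e^(−0.04·T)) − 14.695
psi = 3.1/(0.01821 + 0.09011·e^(−0.04·6.1)) − 14.695

20.2110 psi
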